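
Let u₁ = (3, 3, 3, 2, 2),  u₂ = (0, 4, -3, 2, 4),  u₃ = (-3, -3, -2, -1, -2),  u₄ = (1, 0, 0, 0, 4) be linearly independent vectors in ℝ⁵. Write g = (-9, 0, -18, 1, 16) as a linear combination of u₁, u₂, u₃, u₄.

g = -u₁ + 3u₂ + 3u₃ + 3u₄

Since u₁, u₂, u₃, u₄ are independent, the coefficients expressing g are uniquely determined by a linear system.
Back-substitution yields (a₁, …, a₄) = (-1, 3, 3, 3).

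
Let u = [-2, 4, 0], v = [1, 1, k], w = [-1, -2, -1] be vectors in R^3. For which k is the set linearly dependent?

Place the vectors as rows of a 3×3 matrix; dependence ⇔ determinant zero.
The determinant works out to 6 - 8*k.
Setting this to zero gives k = 3/4.

k = 3/4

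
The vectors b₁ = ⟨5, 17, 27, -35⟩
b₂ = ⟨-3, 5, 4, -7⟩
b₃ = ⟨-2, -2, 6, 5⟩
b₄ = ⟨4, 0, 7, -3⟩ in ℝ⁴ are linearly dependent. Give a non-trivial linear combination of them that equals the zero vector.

b₁ - 3b₂ + b₃ - 3b₄ = 0

Row-reduce the matrix with b₁, b₂, b₃, b₄ as columns; the null space gives the coefficients.
A generator of the null space is (1, -3, 1, -3).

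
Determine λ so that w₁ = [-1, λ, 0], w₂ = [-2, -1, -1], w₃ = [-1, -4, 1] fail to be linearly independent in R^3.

λ = -5/3

Place the vectors as rows of a 3×3 matrix; dependence ⇔ determinant zero.
Expanding, det = 3*λ + 5.
Solving 3*λ + 5 = 0 yields λ = -5/3.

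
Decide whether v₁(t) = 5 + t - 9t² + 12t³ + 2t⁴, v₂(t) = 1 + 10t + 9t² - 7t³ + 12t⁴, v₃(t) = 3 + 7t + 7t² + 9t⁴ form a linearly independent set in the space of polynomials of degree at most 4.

linearly independent

Take coordinates with respect to the standard basis {1, t, …, t⁴}.
Row-reduce the matrix whose columns are v₁, v₂, v₃.
The reduction yields 3 nonzero rows, so the rank is 3.
Since rank = 3 (the number of vectors), the set is linearly independent.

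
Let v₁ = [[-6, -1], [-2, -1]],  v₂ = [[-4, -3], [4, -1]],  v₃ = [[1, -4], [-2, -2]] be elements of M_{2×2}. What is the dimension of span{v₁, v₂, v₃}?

Use coordinates relative to {E₁₁, E₁₂, E₂₁, E₂₂}.
Row-reduce the 3×4 matrix with these as rows.
There are 3 pivot columns, so rank = 3.

dim = 3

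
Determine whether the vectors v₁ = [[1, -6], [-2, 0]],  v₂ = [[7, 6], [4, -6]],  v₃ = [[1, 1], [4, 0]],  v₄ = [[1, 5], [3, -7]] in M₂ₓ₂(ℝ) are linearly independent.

Write each element as a coordinate vector in ℝ⁴ using {E₁₁, E₁₂, E₂₁, E₂₂}.
Row-reduce the matrix whose columns are v₁, v₂, v₃, v₄.
The reduction yields 4 nonzero rows, so the rank is 4.
Since rank = 4 (the number of vectors), the set is linearly independent.

linearly independent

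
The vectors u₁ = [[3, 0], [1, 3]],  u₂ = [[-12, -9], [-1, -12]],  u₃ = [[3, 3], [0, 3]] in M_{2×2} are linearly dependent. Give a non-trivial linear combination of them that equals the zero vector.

u₁ + u₂ + 3u₃ = 0

Take coordinates with respect to {E₁₁, E₁₂, E₂₁, E₂₂}.
Row-reduce the matrix with u₁, u₂, u₃ as columns; the null space gives the coefficients.
One solution (up to scaling) is (1, 1, 3).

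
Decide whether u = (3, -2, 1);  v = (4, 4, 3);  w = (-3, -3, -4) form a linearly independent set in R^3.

Form the 3×3 matrix with these as columns; its determinant is -35.
A nonzero determinant means the columns are linearly independent.

linearly independent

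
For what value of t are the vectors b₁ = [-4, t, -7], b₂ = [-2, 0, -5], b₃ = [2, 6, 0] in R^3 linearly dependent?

Place the vectors as rows of a 3×3 matrix; dependence ⇔ determinant zero.
The determinant works out to -10*t - 36.
This vanishes exactly when t = -18/5.

t = -18/5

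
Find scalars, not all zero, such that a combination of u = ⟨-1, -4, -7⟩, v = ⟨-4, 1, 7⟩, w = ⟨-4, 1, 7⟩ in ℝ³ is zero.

Set up α₁u + … + α₃w = 0 and solve the homogeneous system.
A generator of the null space is (0, 1, -1).

v - w = 0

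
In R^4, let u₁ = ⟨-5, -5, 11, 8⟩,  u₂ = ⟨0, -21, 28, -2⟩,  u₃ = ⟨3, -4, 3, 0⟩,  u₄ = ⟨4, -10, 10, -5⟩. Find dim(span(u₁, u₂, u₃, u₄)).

3

Row-reduce the 4×4 matrix with these as rows.
There are 3 pivot columns, so rank = 3.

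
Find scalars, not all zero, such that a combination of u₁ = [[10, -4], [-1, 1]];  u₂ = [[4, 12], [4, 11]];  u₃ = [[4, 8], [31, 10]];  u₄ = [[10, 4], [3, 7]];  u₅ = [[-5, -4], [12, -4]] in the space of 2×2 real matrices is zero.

u₂ - u₃ + u₄ + 2u₅ = 0

Take coordinates with respect to {E₁₁, E₁₂, E₂₁, E₂₂}.
Solve the homogeneous system with u₁, u₂, u₃, u₄, u₅ as columns by row-reducing the coefficient matrix.
A generator of the null space is (0, 1, -1, 1, 2).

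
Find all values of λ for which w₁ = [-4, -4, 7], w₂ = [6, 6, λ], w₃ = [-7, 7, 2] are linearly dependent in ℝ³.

The set is linearly dependent precisely when det[w₁; w₂; w₃] = 0.
Cofactor expansion gives det = 56*λ + 588.
This vanishes exactly when λ = -21/2.

λ = -21/2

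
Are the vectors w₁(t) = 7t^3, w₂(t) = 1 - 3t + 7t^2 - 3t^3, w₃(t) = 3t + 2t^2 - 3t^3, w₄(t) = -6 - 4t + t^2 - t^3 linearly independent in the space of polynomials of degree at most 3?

linearly independent

Write each element as a coordinate vector in ℝ⁴ using {1, t, …, t^3}.
Row-reduce the matrix whose columns are w₁, w₂, w₃, w₄.
The reduction yields 4 nonzero rows, so the rank is 4.
Since rank = 4 (the number of vectors), the set is linearly independent.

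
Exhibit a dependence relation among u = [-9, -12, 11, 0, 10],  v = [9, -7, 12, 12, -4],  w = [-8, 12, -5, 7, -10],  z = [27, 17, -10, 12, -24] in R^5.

2u - v + z = 0

Row-reduce the matrix with u, v, w, z as columns; the null space gives the coefficients.
A generator of the null space is (2, -1, 0, 1).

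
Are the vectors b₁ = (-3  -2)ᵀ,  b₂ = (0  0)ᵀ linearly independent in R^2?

linearly dependent

One of the vectors is the zero vector, so the set is linearly dependent.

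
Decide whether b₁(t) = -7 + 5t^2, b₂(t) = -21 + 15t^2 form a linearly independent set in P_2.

Take coordinates with respect to the standard basis {1, t, t^2}.
Place the vectors as rows of a 2×3 matrix and reduce to echelon form.
The reduction yields 1 nonzero row, so the rank is 1.
Since rank 1 < 2, the set is linearly dependent.

linearly dependent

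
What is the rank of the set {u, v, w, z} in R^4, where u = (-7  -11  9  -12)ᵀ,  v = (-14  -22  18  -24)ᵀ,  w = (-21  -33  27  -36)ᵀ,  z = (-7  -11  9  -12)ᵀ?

rank 1

Put the 4×4 matrix [u|v|w|z] into echelon form.
There is 1 pivot column, so rank = 1.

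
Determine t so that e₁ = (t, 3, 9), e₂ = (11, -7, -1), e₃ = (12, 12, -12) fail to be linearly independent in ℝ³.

t = -24

Dependence holds iff the 3×3 matrix [e₁ e₂ e₃] is singular.
Expanding, det = 96*t + 2304.
Solving 96*t + 2304 = 0 yields t = -24.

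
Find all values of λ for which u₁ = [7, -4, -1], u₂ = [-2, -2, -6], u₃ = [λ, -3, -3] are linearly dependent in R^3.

λ = 3

Dependence holds iff the 3×3 matrix [u₁ u₂ u₃] is singular.
Cofactor expansion gives det = 22*λ - 66.
Solving 22*λ - 66 = 0 yields λ = 3.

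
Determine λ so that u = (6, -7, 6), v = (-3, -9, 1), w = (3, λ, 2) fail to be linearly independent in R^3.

Dependence holds iff the 3×3 matrix [u v w] is singular.
Cofactor expansion gives det = -24*λ - 9.
Setting this to zero gives λ = -3/8.

λ = -3/8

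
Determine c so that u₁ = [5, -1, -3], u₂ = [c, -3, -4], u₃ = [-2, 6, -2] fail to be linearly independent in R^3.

c = 8

The set is linearly dependent precisely when det[u₁; u₂; u₃] = 0.
Expanding, det = 160 - 20*c.
Setting this to zero gives c = 8.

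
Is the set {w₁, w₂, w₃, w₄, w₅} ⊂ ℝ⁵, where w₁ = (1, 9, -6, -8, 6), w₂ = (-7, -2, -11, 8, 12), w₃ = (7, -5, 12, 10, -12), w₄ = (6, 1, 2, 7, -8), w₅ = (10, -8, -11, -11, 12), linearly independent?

linearly independent

Row-reduce the matrix whose columns are w₁, w₂, w₃, w₄, w₅.
The reduction yields 5 nonzero rows, so the rank is 5.
Since rank = 5 (the number of vectors), the set is linearly independent.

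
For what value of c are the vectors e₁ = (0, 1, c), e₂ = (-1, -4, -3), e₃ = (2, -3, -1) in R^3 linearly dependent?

c = 7/11

Place the vectors as rows of a 3×3 matrix; dependence ⇔ determinant zero.
Expanding, det = 11*c - 7.
Setting this to zero gives c = 7/11.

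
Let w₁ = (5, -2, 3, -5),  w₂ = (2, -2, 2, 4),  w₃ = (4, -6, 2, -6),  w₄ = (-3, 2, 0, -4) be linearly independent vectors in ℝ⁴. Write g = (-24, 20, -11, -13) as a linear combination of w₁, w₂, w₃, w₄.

g = -w₁ - 3w₂ - w₃ + 3w₄

Set up the augmented matrix [w₁ | w₂ | w₃ | w₄ | g] and row-reduce.
The system has the unique solution (a₁, …, a₄) = (-1, -3, -1, 3).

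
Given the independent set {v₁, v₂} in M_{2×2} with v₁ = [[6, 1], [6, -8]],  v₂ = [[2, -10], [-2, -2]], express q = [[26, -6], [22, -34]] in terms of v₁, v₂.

Work in coordinates with respect to the standard basis {E₁₁, E₁₂, E₂₁, E₂₂}.
Solve the system with v₁, v₂ as columns and q as the right-hand side.
Row-reducing the augmented matrix gives the unique coefficients (α₁, α₂) = (4, 1).

q = 4v₁ + v₂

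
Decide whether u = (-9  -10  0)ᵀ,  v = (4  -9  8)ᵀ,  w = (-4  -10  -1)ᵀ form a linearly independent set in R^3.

linearly independent

Place the vectors as rows of a 3×3 matrix and reduce to echelon form.
The reduction yields 3 nonzero rows, so the rank is 3.
Since rank = 3 (the number of vectors), the set is linearly independent.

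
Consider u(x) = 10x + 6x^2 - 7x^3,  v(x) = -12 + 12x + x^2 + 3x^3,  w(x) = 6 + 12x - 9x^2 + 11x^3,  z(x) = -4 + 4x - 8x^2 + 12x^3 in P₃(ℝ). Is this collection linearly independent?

linearly independent

Take coordinates with respect to the standard basis {1, x, …, x^3}.
Row-reduce the matrix whose columns are u, v, w, z.
The reduction yields 4 nonzero rows, so the rank is 4.
Since rank = 4 (the number of vectors), the set is linearly independent.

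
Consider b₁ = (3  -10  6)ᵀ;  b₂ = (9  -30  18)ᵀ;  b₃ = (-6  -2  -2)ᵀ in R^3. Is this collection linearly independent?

linearly dependent

Row-reduce the matrix whose columns are b₁, b₂, b₃.
The reduction yields 2 nonzero rows, so the rank is 2.
Since rank 2 < 3, the set is linearly dependent.
Indeed 3b₁ - b₂ = 0.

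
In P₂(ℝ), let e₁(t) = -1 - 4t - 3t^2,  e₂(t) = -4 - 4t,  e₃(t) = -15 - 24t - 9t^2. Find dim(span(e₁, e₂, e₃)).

dim = 2

Pass to coordinate vectors with respect to the basis {1, t, t^2}.
Apply Gaussian elimination to the matrix whose rows are e₁, e₂, e₃.
Exactly 2 pivots survive; hence the rank is 2.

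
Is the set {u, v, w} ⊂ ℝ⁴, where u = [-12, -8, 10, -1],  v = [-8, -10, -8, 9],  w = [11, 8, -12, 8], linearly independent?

Place the vectors as rows of a 3×4 matrix and reduce to echelon form.
The reduction yields 3 nonzero rows, so the rank is 3.
Since rank = 3 (the number of vectors), the set is linearly independent.

linearly independent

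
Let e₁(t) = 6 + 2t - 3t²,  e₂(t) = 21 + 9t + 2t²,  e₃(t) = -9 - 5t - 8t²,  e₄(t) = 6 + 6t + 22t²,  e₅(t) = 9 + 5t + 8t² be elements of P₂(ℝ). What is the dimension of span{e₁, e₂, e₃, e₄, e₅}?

dim = 2

Represent each element by its coordinate vector in ℝ³.
Row-reduce the 5×3 matrix with these as rows.
The echelon form has 2 nonzero rows, so the rank is 2.
(With 5 elements in a 3-dimensional space the rank is at most 3.)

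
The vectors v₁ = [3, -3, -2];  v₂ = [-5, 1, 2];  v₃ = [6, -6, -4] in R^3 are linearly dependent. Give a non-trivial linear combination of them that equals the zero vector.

Row-reduce the matrix with v₁, v₂, v₃ as columns; the null space gives the coefficients.
The free variable yields coefficients (2, 0, -1) (any nonzero multiple also works).

2v₁ - v₃ = 0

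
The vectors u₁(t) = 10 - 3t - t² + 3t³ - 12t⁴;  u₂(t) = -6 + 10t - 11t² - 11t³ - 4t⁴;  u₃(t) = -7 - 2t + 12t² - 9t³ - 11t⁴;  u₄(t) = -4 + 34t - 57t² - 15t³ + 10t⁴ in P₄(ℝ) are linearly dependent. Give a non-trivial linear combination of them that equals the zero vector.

3u₂ - 2u₃ - u₄ = 0

Take coordinates with respect to {1, t, …, t⁴}.
Write the vectors as columns of a matrix and find a nonzero vector in its null space.
The free variable yields coefficients (0, 3, -2, -1) (any nonzero multiple also works).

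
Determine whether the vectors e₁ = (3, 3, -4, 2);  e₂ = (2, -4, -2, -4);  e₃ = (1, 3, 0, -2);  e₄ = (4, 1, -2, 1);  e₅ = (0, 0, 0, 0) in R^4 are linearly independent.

There are 5 vectors in a 4-dimensional space, so they cannot be linearly independent.

linearly dependent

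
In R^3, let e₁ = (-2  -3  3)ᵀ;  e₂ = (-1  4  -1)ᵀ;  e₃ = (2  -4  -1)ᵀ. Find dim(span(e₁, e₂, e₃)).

Form the matrix with e₁, e₂, e₃ as columns and reduce.
There are 3 pivot columns, so rank = 3.

3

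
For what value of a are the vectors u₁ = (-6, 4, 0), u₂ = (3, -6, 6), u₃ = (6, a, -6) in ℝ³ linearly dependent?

Place the vectors as rows of a 3×3 matrix; dependence ⇔ determinant zero.
Cofactor expansion gives det = 36*a.
Solving 36*a = 0 yields a = 0.

a = 0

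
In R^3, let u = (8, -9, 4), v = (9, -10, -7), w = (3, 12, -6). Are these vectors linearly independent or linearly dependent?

linearly independent

Place the vectors as rows of a 3×3 matrix and reduce to echelon form.
The reduction yields 3 nonzero rows, so the rank is 3.
Since rank = 3 (the number of vectors), the set is linearly independent.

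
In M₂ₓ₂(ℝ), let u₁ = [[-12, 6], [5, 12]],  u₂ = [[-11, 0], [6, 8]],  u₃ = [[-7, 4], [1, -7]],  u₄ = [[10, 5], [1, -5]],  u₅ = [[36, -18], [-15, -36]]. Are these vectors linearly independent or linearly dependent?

linearly dependent

Write each element as a coordinate vector in ℝ⁴ using {E₁₁, E₁₂, E₂₁, E₂₂}.
There are 5 vectors in a 4-dimensional space, so they cannot be linearly independent.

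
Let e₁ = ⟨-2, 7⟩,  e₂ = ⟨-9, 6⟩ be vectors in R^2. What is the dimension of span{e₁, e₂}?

Row-reduce the 2×2 matrix with these as rows.
Reduction leaves 2 leading entries, giving rank 2.

2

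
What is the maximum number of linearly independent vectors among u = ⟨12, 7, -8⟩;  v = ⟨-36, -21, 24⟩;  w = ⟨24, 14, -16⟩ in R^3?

Form the matrix with u, v, w as columns and reduce.
Reduction leaves 1 leading entry, giving rank 1.

1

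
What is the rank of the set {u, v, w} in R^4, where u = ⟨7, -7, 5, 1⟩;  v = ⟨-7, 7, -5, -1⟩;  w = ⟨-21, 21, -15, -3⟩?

rank 1

Form the matrix with u, v, w as columns and reduce.
Reduction leaves 1 leading entry, giving rank 1.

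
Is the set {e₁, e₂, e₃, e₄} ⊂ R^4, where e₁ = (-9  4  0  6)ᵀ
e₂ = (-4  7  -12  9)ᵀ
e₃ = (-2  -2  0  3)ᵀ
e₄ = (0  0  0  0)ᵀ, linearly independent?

linearly dependent

One of the vectors is the zero vector, so the set is linearly dependent.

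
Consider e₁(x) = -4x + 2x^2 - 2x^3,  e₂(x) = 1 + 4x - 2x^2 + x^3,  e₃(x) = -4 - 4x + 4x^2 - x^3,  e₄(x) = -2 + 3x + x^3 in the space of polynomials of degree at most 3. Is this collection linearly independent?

Take coordinates with respect to the standard basis {1, x, …, x^3}.
Form the 4×4 matrix with these as columns; its determinant is -2.
A nonzero determinant means the columns are linearly independent.

linearly independent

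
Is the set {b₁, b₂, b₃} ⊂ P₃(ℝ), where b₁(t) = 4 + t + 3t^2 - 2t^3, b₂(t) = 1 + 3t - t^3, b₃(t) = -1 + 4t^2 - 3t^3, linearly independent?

Take coordinates with respect to the standard basis {1, t, …, t^3}.
Place the vectors as rows of a 3×4 matrix and reduce to echelon form.
The reduction yields 3 nonzero rows, so the rank is 3.
Since rank = 3 (the number of vectors), the set is linearly independent.

linearly independent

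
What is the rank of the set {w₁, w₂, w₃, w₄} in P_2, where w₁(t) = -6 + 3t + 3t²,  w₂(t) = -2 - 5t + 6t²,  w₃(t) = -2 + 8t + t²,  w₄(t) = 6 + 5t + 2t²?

Use coordinates relative to {1, t, t²}.
Apply Gaussian elimination to the matrix whose rows are w₁, w₂, w₃, w₄.
Exactly 3 pivots survive; hence the rank is 3.
(With 4 elements in a 3-dimensional space the rank is at most 3.)

3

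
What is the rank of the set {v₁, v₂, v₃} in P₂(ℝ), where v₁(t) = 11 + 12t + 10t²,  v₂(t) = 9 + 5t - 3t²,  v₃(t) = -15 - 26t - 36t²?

Represent each element by its coordinate vector in ℝ³.
Form the matrix with v₁, v₂, v₃ as columns and reduce.
Reduction leaves 2 leading entries, giving rank 2.

2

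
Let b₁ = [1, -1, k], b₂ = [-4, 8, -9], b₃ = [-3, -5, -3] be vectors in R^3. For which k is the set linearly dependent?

k = 21/11

Place the vectors as rows of a 3×3 matrix; dependence ⇔ determinant zero.
Cofactor expansion gives det = 44*k - 84.
Solving 44*k - 84 = 0 yields k = 21/11.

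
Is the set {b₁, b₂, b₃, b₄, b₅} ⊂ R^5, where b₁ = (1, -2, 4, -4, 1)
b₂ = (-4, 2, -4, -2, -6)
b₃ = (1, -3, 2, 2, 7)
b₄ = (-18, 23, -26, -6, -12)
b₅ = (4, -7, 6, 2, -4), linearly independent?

Row-reduce the matrix whose columns are b₁, b₂, b₃, b₄, b₅.
The reduction yields 4 nonzero rows, so the rank is 4.
Since rank 4 < 5, the set is linearly dependent.

linearly dependent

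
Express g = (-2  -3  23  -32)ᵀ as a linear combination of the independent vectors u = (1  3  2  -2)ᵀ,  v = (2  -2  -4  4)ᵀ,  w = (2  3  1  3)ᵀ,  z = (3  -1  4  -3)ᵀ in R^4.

Set up the augmented matrix [u | v | w | z | g] and row-reduce.
Back-substitution yields (a₁, …, a₄) = (1, -3, -3, 3).

g = u - 3v - 3w + 3z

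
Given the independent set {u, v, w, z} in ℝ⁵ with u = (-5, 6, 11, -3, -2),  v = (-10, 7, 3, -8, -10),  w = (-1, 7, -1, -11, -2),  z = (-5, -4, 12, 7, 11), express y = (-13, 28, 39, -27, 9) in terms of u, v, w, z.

y = 3u - v + 3w + z

Solve the system with u, v, w, z as columns and y as the right-hand side.
The system has the unique solution (a₁, …, a₄) = (3, -1, 3, 1).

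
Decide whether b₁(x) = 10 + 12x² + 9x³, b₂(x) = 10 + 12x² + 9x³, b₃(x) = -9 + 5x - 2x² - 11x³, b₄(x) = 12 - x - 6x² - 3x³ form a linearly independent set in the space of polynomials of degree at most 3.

linearly dependent

Write each element as a coordinate vector in ℝ⁴ using {1, x, …, x³}.
Two of the vectors are equal, giving an immediate dependence.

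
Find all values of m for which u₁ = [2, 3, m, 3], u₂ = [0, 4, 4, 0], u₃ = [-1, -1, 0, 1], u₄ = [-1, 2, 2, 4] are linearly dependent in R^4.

Dependence holds iff the 4×4 matrix [u₁ u₂ u₃ u₄] is singular.
Cofactor expansion gives det = 12*m + 8.
Setting this to zero gives m = -2/3.

m = -2/3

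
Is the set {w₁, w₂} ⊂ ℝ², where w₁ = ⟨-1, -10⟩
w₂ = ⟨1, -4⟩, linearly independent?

linearly independent

Row-reduce the matrix whose columns are w₁, w₂.
The reduction yields 2 nonzero rows, so the rank is 2.
Since rank = 2 (the number of vectors), the set is linearly independent.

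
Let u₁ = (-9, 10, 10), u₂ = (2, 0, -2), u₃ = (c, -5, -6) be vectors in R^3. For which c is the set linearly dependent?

The set is linearly dependent precisely when det[u₁; u₂; u₃] = 0.
Expanding, det = 110 - 20*c.
Setting this to zero gives c = 11/2.

c = 11/2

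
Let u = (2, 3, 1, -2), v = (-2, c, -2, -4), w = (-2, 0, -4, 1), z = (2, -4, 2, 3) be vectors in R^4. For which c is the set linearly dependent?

Dependence holds iff the 4×4 matrix [u v w z] is singular.
Cofactor expansion gives det = 148 - 28*c.
Solving 148 - 28*c = 0 yields c = 37/7.

c = 37/7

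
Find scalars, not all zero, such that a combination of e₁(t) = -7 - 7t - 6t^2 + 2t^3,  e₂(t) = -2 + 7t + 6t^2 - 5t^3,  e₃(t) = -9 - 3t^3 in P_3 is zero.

Write each element as a vector in ℝ⁴ using {1, t, …, t^3}.
Set up α₁e₁ + … + α₃e₃ = 0 and solve the homogeneous system.
The free variable yields coefficients (1, 1, -1) (any nonzero multiple also works).

e₁ + e₂ - e₃ = 0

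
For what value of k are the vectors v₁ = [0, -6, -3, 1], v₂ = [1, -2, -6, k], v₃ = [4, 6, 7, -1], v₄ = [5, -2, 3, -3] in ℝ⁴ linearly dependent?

The set is linearly dependent precisely when det[v₁; v₂; v₃; v₄] = 0.
Cofactor expansion gives det = -24*k - 472.
Setting this to zero gives k = -59/3.

k = -59/3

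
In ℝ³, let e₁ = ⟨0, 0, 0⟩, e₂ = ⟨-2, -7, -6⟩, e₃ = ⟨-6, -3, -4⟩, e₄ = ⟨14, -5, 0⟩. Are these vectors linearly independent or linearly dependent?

There are 4 vectors in a 3-dimensional space, so they cannot be linearly independent.

linearly dependent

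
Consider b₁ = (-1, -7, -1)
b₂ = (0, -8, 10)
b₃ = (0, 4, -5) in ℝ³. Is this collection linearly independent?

linearly dependent

Row-reduce the matrix whose columns are b₁, b₂, b₃.
The reduction yields 2 nonzero rows, so the rank is 2.
Since rank 2 < 3, the set is linearly dependent.
Indeed b₂ + 2b₃ = 0.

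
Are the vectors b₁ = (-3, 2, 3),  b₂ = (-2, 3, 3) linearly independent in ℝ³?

linearly independent

Row-reduce the matrix whose columns are b₁, b₂.
The reduction yields 2 nonzero rows, so the rank is 2.
Since rank = 2 (the number of vectors), the set is linearly independent.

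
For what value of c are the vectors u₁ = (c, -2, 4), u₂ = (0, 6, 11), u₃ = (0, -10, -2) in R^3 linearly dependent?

c = 0

The set is linearly dependent precisely when det[u₁; u₂; u₃] = 0.
Expanding, det = 98*c.
Solving 98*c = 0 yields c = 0.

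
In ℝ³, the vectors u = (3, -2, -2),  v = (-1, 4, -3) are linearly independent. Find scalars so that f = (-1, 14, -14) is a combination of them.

f = u + 4v

Since u, v are independent, the coefficients expressing f are uniquely determined by a linear system.
The system has the unique solution (c₁, c₂) = (1, 4).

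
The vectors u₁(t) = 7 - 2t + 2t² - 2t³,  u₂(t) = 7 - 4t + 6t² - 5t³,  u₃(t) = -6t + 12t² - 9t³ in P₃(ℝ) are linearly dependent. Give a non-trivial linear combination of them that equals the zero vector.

3u₁ - 3u₂ + u₃ = 0

Write each element as a vector in ℝ⁴ using {1, t, …, t³}.
Set up α₁u₁ + … + α₃u₃ = 0 and solve the homogeneous system.
A generator of the null space is (3, -3, 1).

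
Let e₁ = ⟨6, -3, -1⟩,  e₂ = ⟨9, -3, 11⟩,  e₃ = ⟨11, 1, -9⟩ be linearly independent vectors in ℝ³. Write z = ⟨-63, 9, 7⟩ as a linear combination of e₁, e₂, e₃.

Solve the system with e₁, e₂, e₃ as columns and z as the right-hand side.
The system has the unique solution (α₁, α₂, α₃) = (-2, -2, -3).

z = -2e₁ - 2e₂ - 3e₃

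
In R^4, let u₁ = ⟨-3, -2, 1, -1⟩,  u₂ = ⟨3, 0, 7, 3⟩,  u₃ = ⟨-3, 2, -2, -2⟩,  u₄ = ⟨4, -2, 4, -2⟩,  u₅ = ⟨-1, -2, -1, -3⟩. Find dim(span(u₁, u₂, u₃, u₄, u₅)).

Form the matrix with u₁, u₂, u₃, u₄, u₅ as columns and reduce.
There are 4 pivot columns, so rank = 4.
(With 5 elements in a 4-dimensional space the rank is at most 4.)

4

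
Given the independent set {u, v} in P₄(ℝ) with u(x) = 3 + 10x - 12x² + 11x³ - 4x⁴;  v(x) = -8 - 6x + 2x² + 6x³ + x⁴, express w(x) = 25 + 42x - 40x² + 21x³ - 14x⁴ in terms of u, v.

w = 3u - 2v

Identify each element with its coordinate vector in ℝ⁵ via {1, x, …, x⁴}.
Solve the system with u, v as columns and w as the right-hand side.
The system has the unique solution (α₁, α₂) = (3, -2).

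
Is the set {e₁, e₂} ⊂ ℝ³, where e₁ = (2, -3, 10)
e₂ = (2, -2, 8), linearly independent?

linearly independent

Place the vectors as rows of a 2×3 matrix and reduce to echelon form.
The reduction yields 2 nonzero rows, so the rank is 2.
Since rank = 2 (the number of vectors), the set is linearly independent.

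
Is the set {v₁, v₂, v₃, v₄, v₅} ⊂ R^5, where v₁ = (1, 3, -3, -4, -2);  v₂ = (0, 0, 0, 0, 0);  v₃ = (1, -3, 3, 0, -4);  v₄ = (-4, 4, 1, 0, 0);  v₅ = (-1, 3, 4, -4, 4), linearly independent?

One of the vectors is the zero vector, so the set is linearly dependent.

linearly dependent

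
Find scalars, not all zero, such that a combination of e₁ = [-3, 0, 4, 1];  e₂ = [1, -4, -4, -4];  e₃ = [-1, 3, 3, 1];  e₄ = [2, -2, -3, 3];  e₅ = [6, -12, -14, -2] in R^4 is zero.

2e₂ + 2e₄ - e₅ = 0

Write the vectors as columns of a matrix and find a nonzero vector in its null space.
The free variable yields coefficients (0, 2, 0, 2, -1) (any nonzero multiple also works).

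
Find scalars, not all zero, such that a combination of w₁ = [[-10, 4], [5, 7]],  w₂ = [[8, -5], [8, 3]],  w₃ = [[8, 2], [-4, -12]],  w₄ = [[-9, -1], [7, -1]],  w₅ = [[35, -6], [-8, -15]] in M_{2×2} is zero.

w₁ - w₂ - w₃ + w₄ + w₅ = 0

Take coordinates with respect to {E₁₁, E₁₂, E₂₁, E₂₂}.
Row-reduce the matrix with w₁, w₂, w₃, w₄, w₅ as columns; the null space gives the coefficients.
The free variable yields coefficients (1, -1, -1, 1, 1) (any nonzero multiple also works).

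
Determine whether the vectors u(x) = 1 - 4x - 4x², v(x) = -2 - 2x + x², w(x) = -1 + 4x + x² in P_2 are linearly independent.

linearly independent

Take coordinates with respect to the standard basis {1, x, x²}.
The matrix [u|v|w] has determinant 30.
A nonzero determinant means the columns are linearly independent.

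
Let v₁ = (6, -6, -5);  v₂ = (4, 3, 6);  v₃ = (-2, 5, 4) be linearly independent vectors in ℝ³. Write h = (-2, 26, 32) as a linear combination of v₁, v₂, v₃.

h = -2v₁ + 3v₂ + v₃

Set up the augmented matrix [v₁ | v₂ | v₃ | h] and row-reduce.
Back-substitution yields (c₁, c₂, c₃) = (-2, 3, 1).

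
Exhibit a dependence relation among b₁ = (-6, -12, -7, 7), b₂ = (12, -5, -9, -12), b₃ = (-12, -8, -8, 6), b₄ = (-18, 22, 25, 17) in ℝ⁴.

Row-reduce the matrix with b₁, b₂, b₃, b₄ as columns; the null space gives the coefficients.
A generator of the null space is (1, 2, 0, 1).

b₁ + 2b₂ + b₄ = 0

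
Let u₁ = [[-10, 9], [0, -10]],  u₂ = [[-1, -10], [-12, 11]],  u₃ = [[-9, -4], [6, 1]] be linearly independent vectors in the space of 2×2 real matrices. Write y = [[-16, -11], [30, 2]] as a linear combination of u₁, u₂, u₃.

Work in coordinates with respect to the standard basis {E₁₁, E₁₂, E₂₁, E₂₂}.
Write y = α₁u₁ + … + α₃u₃ and equate components.
Back-substitution yields (α₁, α₂, α₃) = (-1, -1, 3).

y = -u₁ - u₂ + 3u₃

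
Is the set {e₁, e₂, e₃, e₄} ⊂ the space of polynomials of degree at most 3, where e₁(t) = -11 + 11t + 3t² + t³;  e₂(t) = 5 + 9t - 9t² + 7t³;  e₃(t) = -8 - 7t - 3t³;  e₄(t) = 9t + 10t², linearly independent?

linearly independent

Write each element as a coordinate vector in ℝ⁴ using {1, t, …, t³}.
Form the 4×4 matrix with these as columns; its determinant is 2132.
A nonzero determinant means the columns are linearly independent.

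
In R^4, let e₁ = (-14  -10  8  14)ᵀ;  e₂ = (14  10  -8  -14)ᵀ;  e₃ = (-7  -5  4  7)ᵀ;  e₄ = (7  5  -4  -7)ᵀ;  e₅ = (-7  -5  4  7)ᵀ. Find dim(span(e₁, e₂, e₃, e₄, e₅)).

1

Put the 4×5 matrix [e₁|e₂|e₃|e₄|e₅] into echelon form.
Exactly 1 pivot survives; hence the rank is 1.
(With 5 elements in a 4-dimensional space the rank is at most 4.)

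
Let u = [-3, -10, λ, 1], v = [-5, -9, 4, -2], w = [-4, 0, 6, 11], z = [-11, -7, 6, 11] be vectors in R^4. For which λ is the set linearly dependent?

λ = 12

The set is linearly dependent precisely when det[u; v; w; z] = 0.
Cofactor expansion gives det = 252*λ - 3024.
This vanishes exactly when λ = 12.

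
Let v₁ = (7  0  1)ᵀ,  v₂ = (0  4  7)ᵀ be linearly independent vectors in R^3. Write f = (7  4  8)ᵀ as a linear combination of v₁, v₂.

Write f = a₁v₁ + a₂v₂ and equate components.
Back-substitution yields (a₁, a₂) = (1, 1).

f = v₁ + v₂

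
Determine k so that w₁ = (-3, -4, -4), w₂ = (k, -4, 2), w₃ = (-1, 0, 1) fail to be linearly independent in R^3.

Place the vectors as rows of a 3×3 matrix; dependence ⇔ determinant zero.
The determinant works out to 4*k + 36.
This vanishes exactly when k = -9.

k = -9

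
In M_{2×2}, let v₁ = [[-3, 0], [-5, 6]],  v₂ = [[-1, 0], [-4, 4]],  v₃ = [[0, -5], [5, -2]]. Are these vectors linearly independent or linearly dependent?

Take coordinates with respect to the standard basis {E₁₁, E₁₂, E₂₁, E₂₂}.
Place the vectors as rows of a 3×4 matrix and reduce to echelon form.
The reduction yields 3 nonzero rows, so the rank is 3.
Since rank = 3 (the number of vectors), the set is linearly independent.

linearly independent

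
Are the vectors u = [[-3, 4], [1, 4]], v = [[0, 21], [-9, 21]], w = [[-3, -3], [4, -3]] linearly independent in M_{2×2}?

Take coordinates with respect to the standard basis {E₁₁, E₁₂, E₂₁, E₂₂}.
Place the vectors as rows of a 3×4 matrix and reduce to echelon form.
The reduction yields 2 nonzero rows, so the rank is 2.
Since rank 2 < 3, the set is linearly dependent.

linearly dependent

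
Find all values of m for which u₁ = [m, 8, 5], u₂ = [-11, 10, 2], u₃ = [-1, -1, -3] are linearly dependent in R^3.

m = -25/4

The vectors are dependent exactly when the determinant of the matrix with rows u₁, u₂, u₃ vanishes.
Expanding, det = -28*m - 175.
This vanishes exactly when m = -25/4.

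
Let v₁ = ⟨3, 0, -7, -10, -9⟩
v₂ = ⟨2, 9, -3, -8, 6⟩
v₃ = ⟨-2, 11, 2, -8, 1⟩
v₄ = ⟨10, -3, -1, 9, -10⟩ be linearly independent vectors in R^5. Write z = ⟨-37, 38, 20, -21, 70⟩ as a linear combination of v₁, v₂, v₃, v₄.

z = -3v₁ + 2v₂ + v₃ - 3v₄

Set up the augmented matrix [v₁ | v₂ | v₃ | v₄ | z] and row-reduce.
The system has the unique solution (α₁, …, α₄) = (-3, 2, 1, -3).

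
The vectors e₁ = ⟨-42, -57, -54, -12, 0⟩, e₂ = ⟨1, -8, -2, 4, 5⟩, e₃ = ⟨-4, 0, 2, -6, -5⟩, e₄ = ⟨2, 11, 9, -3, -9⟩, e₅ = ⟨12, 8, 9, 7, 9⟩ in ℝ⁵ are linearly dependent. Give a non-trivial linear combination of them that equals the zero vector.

Write the vectors as columns of a matrix and find a nonzero vector in its null space.
The free variable yields coefficients (1, 0, 0, 3, 3) (any nonzero multiple also works).

e₁ + 3e₄ + 3e₅ = 0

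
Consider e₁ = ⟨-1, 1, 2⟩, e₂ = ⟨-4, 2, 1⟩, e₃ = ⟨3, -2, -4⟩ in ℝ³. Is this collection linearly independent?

linearly independent

Row-reduce the matrix whose columns are e₁, e₂, e₃.
The reduction yields 3 nonzero rows, so the rank is 3.
Since rank = 3 (the number of vectors), the set is linearly independent.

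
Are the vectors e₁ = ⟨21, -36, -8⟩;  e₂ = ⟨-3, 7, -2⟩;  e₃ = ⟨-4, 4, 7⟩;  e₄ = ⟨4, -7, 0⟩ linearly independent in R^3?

There are 4 vectors in a 3-dimensional space, so they cannot be linearly independent.

linearly dependent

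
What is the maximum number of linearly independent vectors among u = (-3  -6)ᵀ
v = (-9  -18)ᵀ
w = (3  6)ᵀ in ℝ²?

1

Apply Gaussian elimination to the matrix whose rows are u, v, w.
Reduction leaves 1 leading entry, giving rank 1.
(With 3 elements in a 2-dimensional space the rank is at most 2.)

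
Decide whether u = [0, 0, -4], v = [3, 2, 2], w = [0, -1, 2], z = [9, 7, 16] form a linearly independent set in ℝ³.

linearly dependent

There are 4 vectors in a 3-dimensional space, so they cannot be linearly independent.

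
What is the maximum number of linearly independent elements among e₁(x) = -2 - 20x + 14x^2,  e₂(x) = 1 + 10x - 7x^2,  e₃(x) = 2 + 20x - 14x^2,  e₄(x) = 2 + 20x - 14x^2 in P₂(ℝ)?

1

Use coordinates relative to {1, x, x^2}.
Form the matrix with e₁, e₂, e₃, e₄ as columns and reduce.
There is 1 pivot column, so rank = 1.
(With 4 elements in a 3-dimensional space the rank is at most 3.)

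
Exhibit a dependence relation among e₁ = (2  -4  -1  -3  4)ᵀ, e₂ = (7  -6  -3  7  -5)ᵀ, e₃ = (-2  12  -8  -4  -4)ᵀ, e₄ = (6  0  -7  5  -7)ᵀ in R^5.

2e₂ + e₃ - 2e₄ = 0

Set up α₁e₁ + … + α₄e₄ = 0 and solve the homogeneous system.
The free variable yields coefficients (0, 2, 1, -2) (any nonzero multiple also works).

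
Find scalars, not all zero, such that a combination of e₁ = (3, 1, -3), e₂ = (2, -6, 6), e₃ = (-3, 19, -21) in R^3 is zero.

Row-reduce the matrix with e₁, e₂, e₃ as columns; the null space gives the coefficients.
One solution (up to scaling) is (1, -3, -1).

e₁ - 3e₂ - e₃ = 0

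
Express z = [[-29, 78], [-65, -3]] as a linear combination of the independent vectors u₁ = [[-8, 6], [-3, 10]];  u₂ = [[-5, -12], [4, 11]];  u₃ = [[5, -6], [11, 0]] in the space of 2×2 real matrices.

z = 3u₁ - 3u₂ - 4u₃

Work in coordinates with respect to the standard basis {E₁₁, E₁₂, E₂₁, E₂₂}.
Since u₁, u₂, u₃ are independent, the coefficients expressing z are uniquely determined by a linear system.
The system has the unique solution (a₁, a₂, a₃) = (3, -3, -4).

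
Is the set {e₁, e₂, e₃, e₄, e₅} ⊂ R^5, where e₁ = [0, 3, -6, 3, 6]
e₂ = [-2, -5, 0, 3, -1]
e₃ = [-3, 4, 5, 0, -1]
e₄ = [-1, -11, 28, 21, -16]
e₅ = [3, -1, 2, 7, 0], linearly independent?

Row-reduce the matrix whose columns are e₁, e₂, e₃, e₄, e₅.
The reduction yields 4 nonzero rows, so the rank is 4.
Since rank 4 < 5, the set is linearly dependent.
Indeed 2e₁ - 2e₂ - 2e₃ + e₄ - 3e₅ = 0.

linearly dependent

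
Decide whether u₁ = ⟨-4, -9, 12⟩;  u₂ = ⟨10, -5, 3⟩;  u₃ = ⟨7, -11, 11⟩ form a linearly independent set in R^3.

Form the 3×3 matrix with these as columns; its determinant is -11.
A nonzero determinant means the columns are linearly independent.

linearly independent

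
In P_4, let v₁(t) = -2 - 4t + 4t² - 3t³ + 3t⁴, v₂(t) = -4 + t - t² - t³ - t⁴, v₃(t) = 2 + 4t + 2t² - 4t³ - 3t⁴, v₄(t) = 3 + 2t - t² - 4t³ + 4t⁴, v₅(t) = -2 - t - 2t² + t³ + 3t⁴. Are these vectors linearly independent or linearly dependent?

linearly independent

Take coordinates with respect to the standard basis {1, t, …, t⁴}.
Form the 5×5 matrix with these as columns; its determinant is 609.
A nonzero determinant means the columns are linearly independent.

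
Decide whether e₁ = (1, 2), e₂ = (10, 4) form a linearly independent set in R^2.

Form the 2×2 matrix with these as columns; its determinant is -16.
A nonzero determinant means the columns are linearly independent.

linearly independent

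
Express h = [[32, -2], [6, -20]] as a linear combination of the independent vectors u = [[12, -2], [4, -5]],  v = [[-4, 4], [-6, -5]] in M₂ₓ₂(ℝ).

h = 3u + v

Take coordinate vectors relative to {E₁₁, E₁₂, E₂₁, E₂₂}.
Set up the augmented matrix [u | v | h] and row-reduce.
Back-substitution yields (α₁, α₂) = (3, 1).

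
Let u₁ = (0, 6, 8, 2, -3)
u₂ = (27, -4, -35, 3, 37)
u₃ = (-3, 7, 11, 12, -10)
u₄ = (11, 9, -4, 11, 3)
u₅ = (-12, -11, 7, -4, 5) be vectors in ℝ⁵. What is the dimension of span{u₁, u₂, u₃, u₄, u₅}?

Row-reduce the 5×5 matrix with these as rows.
There are 4 pivot columns, so rank = 4.

dim = 4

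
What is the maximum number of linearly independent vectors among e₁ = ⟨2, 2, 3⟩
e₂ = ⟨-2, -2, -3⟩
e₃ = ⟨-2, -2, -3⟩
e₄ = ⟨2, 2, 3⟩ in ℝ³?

Apply Gaussian elimination to the matrix whose rows are e₁, e₂, e₃, e₄.
There is 1 pivot column, so rank = 1.
(With 4 elements in a 3-dimensional space the rank is at most 3.)

1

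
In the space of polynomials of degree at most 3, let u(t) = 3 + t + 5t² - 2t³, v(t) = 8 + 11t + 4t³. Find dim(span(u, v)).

Use coordinates relative to {1, t, …, t³}.
Form the matrix with u, v as columns and reduce.
The echelon form has 2 nonzero rows, so the rank is 2.

dim = 2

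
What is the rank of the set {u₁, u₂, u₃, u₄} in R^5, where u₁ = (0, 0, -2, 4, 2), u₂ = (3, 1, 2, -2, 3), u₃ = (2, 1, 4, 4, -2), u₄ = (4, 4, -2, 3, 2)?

rank 4

Put the 5×4 matrix [u₁|u₂|u₃|u₄] into echelon form.
Reduction leaves 4 leading entries, giving rank 4.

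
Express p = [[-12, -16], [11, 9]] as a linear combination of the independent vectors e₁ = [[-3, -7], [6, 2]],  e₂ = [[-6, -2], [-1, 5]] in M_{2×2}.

p = 2e₁ + e₂

Identify each element with its coordinate vector in ℝ⁴ via {E₁₁, E₁₂, E₂₁, E₂₂}.
Write p = c₁e₁ + c₂e₂ and equate components.
The system has the unique solution (c₁, c₂) = (2, 1).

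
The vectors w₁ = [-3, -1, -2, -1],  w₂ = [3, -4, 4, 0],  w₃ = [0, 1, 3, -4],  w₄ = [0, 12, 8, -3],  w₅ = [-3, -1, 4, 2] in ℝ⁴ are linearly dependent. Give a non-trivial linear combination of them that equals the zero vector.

3w₁ + 2w₂ - 2w₃ + w₄ - w₅ = 0

Row-reduce the matrix with w₁, w₂, w₃, w₄, w₅ as columns; the null space gives the coefficients.
A generator of the null space is (3, 2, -2, 1, -1).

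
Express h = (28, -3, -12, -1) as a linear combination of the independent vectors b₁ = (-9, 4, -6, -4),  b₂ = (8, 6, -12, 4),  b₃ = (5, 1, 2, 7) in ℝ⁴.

Write h = a₁b₁ + … + a₃b₃ and equate components.
Row-reducing the augmented matrix gives the unique coefficients (a₁, a₂, a₃) = (-3, 2, -3).

h = -3b₁ + 2b₂ - 3b₃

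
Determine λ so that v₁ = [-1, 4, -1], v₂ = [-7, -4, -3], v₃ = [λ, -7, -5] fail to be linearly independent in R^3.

The set is linearly dependent precisely when det[v₁; v₂; v₃] = 0.
The determinant works out to -16*λ - 188.
Setting this to zero gives λ = -47/4.

λ = -47/4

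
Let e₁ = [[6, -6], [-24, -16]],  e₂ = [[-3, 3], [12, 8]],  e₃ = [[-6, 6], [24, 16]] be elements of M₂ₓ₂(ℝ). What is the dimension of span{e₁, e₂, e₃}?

Represent each element by its coordinate vector in ℝ⁴.
Row-reduce the 3×4 matrix with these as rows.
Exactly 1 pivot survives; hence the rank is 1.

dim = 1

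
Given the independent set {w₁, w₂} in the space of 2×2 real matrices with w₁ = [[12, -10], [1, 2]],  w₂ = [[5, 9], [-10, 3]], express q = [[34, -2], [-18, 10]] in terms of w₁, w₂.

Identify each element with its coordinate vector in ℝ⁴ via {E₁₁, E₁₂, E₂₁, E₂₂}.
Solve the system with w₁, w₂ as columns and q as the right-hand side.
The system has the unique solution (c₁, c₂) = (2, 2).

q = 2w₁ + 2w₂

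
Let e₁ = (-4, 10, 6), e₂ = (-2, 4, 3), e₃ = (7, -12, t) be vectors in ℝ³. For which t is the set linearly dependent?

The set is linearly dependent precisely when det[e₁; e₂; e₃] = 0.
Expanding, det = 4*t + 42.
Solving 4*t + 42 = 0 yields t = -21/2.

t = -21/2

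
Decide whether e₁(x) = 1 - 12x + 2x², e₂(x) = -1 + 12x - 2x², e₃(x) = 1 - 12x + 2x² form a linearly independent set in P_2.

Write each element as a coordinate vector in ℝ³ using {1, x, x²}.
Two of the vectors are equal, giving an immediate dependence.

linearly dependent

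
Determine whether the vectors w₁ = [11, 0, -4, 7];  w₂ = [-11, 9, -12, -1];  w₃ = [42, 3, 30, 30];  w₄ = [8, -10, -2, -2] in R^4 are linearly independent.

linearly dependent

Form the 4×4 matrix with these as columns; its determinant is 0.
A zero determinant means the columns are linearly dependent.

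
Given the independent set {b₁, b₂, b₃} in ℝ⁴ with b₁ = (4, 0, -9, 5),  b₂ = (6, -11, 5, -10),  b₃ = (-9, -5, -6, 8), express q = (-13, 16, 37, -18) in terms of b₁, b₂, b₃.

q = -4b₁ - b₂ - b₃

Since b₁, b₂, b₃ are independent, the coefficients expressing q are uniquely determined by a linear system.
The system has the unique solution (c₁, c₂, c₃) = (-4, -1, -1).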